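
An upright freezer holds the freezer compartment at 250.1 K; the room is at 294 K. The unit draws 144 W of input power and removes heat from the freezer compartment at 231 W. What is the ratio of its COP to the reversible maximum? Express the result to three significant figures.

COP_actual = Q̇_C/Ẇ = 231.0/144.0 = 1.604.
The reservoir spacing is ΔT = 294 − 250.1 = 43.90 K.
COP_Carnot = T_C/ΔT = 250.10/43.90 = 5.697.
η_II = COP_actual/COP_Carnot = 1.604/5.697 = 0.2816.

0.282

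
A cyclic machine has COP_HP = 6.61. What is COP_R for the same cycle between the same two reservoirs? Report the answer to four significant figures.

5.610

Since Q_H = Q_C + W for any cycle, COP_R = Q_C/W = Q_H/W − 1.
COP_R = 6.61 − 1 = 5.61.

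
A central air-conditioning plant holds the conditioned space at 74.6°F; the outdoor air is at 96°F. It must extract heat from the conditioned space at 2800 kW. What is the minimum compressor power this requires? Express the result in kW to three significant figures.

112 kW

In absolute terms T_C = 296.82 K and T_H = 308.71 K, so ΔT = 11.89 K.
COP_Carnot = T_C/ΔT = 296.82/11.89 = 24.97.
Ẇ_min = Q̇/COP_Carnot = 2800/24.97 = 112.2 kW.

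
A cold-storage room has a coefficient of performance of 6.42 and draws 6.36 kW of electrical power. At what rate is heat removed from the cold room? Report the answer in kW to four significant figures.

Q̇_C = COP × Ẇ = 6.42 × 6.360 = 40.83 kW.

40.83 kW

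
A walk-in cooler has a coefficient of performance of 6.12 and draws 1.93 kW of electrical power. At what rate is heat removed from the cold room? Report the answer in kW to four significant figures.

11.81 kW

Q̇_C = COP × Ẇ = 6.12 × 1.930 = 11.81 kW.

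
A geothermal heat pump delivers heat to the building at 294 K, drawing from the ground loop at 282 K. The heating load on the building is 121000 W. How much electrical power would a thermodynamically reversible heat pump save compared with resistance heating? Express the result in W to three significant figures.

The reservoir spacing is ΔT = 294 − 282 = 12.00 K.
COP_Carnot = T_H/ΔT = 294.00/12.00 = 24.50.
Resistance heating needs Ẇ_res = Q̇_H = 121000 W; the reversible heat pump needs only Ẇ_hp = Q̇_H/COP = 4939 W.
Saving = 121000 − 4939 = 116100 W.

116000 W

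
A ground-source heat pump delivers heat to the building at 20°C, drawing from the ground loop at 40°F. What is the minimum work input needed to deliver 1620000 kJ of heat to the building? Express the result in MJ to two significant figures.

86 MJ

In absolute terms T_C = 277.59 K and T_H = 293.15 K, so ΔT = 15.56 K.
The reversible limit is COP_HP = T_H/ΔT = 18.85, so W_min = Q_H/COP = Q_H·ΔT/T_H.
W_min = 1620000 × 15.56/293.15 = 85960 kJ = 85.96 MJ.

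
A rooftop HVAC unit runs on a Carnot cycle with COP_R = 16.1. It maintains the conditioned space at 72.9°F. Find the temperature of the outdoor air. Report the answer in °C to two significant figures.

COP_R = T_C/(T_H − T_C) gives T_H − T_C = T_C/COP.
With T_C = 295.87 K, T_H = 295.87 × (1 + 1/16.1) = 314.25 K.
Converting, 314.25 K = 41.10°C.

41 °C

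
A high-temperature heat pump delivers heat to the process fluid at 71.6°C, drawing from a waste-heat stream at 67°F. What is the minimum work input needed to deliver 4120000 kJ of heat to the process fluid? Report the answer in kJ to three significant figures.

623000 kJ

In absolute terms T_C = 292.59 K and T_H = 344.75 K, so ΔT = 52.16 K.
The reversible limit is COP_HP = T_H/ΔT = 6.610, so W_min = Q_H/COP = Q_H·ΔT/T_H.
W_min = 4120000 × 52.16/344.75 = 623300 kJ.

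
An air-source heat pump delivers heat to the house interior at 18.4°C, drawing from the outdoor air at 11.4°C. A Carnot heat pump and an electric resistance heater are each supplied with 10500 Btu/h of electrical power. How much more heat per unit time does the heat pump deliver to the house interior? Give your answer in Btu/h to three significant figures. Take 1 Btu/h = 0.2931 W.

427000 Btu/h

In absolute terms T_C = 284.55 K and T_H = 291.55 K, so ΔT = 7.000 K.
COP_Carnot = T_H/ΔT = 291.55/7.000 = 41.65.
The heat pump delivers Q̇_H = COP × Ẇ = 437300 Btu/h; the resistance heater delivers Ẇ = 10500 Btu/h.
Extra = (COP − 1)·Ẇ = 426800 Btu/h.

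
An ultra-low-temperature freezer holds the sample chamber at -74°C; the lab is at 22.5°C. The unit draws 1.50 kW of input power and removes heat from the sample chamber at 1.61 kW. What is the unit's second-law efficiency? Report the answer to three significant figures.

0.520

COP_actual = Q̇_C/Ẇ = 1.610/1.500 = 1.073.
In absolute terms T_C = 199.15 K and T_H = 295.65 K, so ΔT = 96.50 K.
COP_Carnot = T_C/ΔT = 199.15/96.50 = 2.064.
η_II = COP_actual/COP_Carnot = 1.073/2.064 = 0.5201.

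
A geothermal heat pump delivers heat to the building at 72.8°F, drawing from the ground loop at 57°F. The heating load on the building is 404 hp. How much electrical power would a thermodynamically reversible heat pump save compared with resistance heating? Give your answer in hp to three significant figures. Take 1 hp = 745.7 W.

392 hp

In absolute terms T_C = 287.04 K and T_H = 295.82 K, so ΔT = 8.778 K.
COP_Carnot = T_H/ΔT = 295.82/8.778 = 33.70.
Resistance heating needs Ẇ_res = Q̇_H = 404.0 hp; the reversible heat pump needs only Ẇ_hp = Q̇_H/COP = 11.99 hp.
Saving = 404.0 − 11.99 = 392.0 hp.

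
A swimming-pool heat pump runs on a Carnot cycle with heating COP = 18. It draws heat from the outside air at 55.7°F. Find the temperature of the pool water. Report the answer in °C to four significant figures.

COP_HP = T_H/(T_H − T_C) rearranges to T_H = COP·T_C/(COP − 1).
With T_C = 286.32 K, T_H = 18 × 286.32/17.00 = 303.16 K.
Converting, 303.16 K = 30.01°C.

30.01 °C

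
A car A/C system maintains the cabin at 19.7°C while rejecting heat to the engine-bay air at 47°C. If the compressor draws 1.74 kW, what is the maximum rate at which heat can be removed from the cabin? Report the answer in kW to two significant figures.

19 kW

In absolute terms T_C = 292.85 K and T_H = 320.15 K, so ΔT = 27.30 K.
COP_Carnot = T_C/ΔT = 292.85/27.30 = 10.73.
Q̇_max = COP_Carnot × Ẇ = 10.73 × 1.740 kW = 18.67 kW.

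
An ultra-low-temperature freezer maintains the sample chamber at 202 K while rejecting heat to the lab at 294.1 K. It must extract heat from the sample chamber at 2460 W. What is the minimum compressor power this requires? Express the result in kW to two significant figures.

The reservoir spacing is ΔT = 294.1 − 202 = 92.10 K.
COP_Carnot = T_C/ΔT = 202.00/92.10 = 2.193.
Ẇ_min = Q̇/COP_Carnot = 2460/2.193 = 1122 W = 1.122 kW.

1.1 kW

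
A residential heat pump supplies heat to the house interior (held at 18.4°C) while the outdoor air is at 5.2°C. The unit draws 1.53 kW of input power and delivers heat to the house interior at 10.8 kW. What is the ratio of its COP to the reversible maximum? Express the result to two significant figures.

COP_actual = Q̇_H/Ẇ = 10.80/1.530 = 7.059.
In absolute terms T_C = 278.35 K and T_H = 291.55 K, so ΔT = 13.20 K.
COP_Carnot = T_H/ΔT = 291.55/13.20 = 22.09.
η_II = COP_actual/COP_Carnot = 7.059/22.09 = 0.3196.

0.32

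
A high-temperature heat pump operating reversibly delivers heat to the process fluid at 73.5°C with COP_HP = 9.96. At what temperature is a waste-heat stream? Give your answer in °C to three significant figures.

COP_HP = T_H/(T_H − T_C) gives T_H − T_C = T_H/COP.
With T_H = 346.65 K, T_C = 346.65 × (1 − 1/9.96) = 311.85 K.
Converting, 311.85 K = 38.70°C.

38.7 °C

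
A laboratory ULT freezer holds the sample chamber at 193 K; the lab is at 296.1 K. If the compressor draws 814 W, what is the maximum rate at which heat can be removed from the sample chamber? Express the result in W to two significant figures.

The reservoir spacing is ΔT = 296.1 − 193 = 103.1 K.
COP_Carnot = T_C/ΔT = 193.00/103.1 = 1.872.
Q̇_max = COP_Carnot × Ẇ = 1.872 × 814.0 W = 1524 W.

1500 W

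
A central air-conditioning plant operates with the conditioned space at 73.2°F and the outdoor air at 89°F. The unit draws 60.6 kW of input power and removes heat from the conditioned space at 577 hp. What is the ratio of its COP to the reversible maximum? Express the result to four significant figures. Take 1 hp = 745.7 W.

0.2105

Converting, Q̇_C = 577.0 hp = 430.3 kW, so COP_actual = Q̇_C/Ẇ = 430.3/60.60 = 7.100.
In absolute terms T_C = 296.04 K and T_H = 304.82 K, so ΔT = 8.778 K.
COP_Carnot = T_C/ΔT = 296.04/8.778 = 33.73.
η_II = COP_actual/COP_Carnot = 7.100/33.73 = 0.2105.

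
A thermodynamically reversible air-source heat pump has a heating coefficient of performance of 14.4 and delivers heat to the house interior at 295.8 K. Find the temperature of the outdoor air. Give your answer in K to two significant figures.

COP_HP = T_H/(T_H − T_C) gives T_H − T_C = T_H/COP.
With T_H = 295.80 K, T_C = 295.80 × (1 − 1/14.4) = 275.26 K.

280 K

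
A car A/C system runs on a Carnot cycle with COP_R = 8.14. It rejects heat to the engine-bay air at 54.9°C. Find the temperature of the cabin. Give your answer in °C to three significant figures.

For a Carnot refrigerator COP_R = T_C/(T_H − T_C), so T_C = COP·T_H/(1 + COP).
With T_H = 328.05 K, T_C = 8.14 × 328.05/9.140 = 292.16 K.
Converting, 292.16 K = 19.01°C.

19.0 °C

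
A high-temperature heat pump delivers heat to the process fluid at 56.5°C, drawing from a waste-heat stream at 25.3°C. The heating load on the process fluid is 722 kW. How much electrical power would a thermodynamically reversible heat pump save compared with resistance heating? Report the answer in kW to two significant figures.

650 kW

In absolute terms T_C = 298.45 K and T_H = 329.65 K, so ΔT = 31.20 K.
COP_Carnot = T_H/ΔT = 329.65/31.20 = 10.57.
Resistance heating needs Ẇ_res = Q̇_H = 722.0 kW; the reversible heat pump needs only Ẇ_hp = Q̇_H/COP = 68.33 kW.
Saving = 722.0 − 68.33 = 653.7 kW.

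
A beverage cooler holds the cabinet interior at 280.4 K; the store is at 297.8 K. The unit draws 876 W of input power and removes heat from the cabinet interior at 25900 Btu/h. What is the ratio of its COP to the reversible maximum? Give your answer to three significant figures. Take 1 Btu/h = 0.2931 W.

0.538

Converting, Q̇_C = 25900 Btu/h = 7591 W, so COP_actual = Q̇_C/Ẇ = 7591/876.0 = 8.666.
The reservoir spacing is ΔT = 297.8 − 280.4 = 17.40 K.
COP_Carnot = T_C/ΔT = 280.40/17.40 = 16.11.
η_II = COP_actual/COP_Carnot = 8.666/16.11 = 0.5378.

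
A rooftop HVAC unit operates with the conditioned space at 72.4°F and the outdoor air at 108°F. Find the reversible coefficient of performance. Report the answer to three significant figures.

In absolute terms T_C = 295.59 K and T_H = 315.37 K, so ΔT = 19.78 K.
For a reversible cycle, COP_Carnot = T_C/ΔT = 295.59/19.78 = 14.95.

14.9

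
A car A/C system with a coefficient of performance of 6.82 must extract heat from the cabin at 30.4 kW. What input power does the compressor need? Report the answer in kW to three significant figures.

4.46 kW

Ẇ = Q̇_C/COP = 30.40/6.82 = 4.457 kW.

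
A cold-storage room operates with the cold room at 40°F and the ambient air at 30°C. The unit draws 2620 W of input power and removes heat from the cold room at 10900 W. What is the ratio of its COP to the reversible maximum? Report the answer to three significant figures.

0.383

COP_actual = Q̇_C/Ẇ = 10900/2620 = 4.160.
In absolute terms T_C = 277.59 K and T_H = 303.15 K, so ΔT = 25.56 K.
COP_Carnot = T_C/ΔT = 277.59/25.56 = 10.86.
η_II = COP_actual/COP_Carnot = 4.160/10.86 = 0.3830.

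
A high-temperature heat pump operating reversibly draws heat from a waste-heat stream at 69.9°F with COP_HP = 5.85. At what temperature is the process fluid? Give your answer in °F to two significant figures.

180 °F

COP_HP = T_H/(T_H − T_C) rearranges to T_H = COP·T_C/(COP − 1).
With T_C = 294.21 K, T_H = 5.85 × 294.21/4.850 = 354.87 K.
Converting, 354.87 K = 179.09°F.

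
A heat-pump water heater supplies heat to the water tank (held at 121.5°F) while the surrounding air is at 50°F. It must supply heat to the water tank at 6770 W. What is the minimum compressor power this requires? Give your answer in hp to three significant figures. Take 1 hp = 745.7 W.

1.12 hp

In absolute terms T_C = 283.15 K and T_H = 322.87 K, so ΔT = 39.72 K.
COP_Carnot = T_H/ΔT = 322.87/39.72 = 8.128.
Ẇ_min = Q̇/COP_Carnot = 6770/8.128 = 832.9 W = 1.117 hp.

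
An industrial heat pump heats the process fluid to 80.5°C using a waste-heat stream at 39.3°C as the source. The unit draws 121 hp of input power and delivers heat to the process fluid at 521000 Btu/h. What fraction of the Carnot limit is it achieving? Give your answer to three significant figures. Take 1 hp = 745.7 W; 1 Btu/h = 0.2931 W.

Converting, Q̇_H = 521000 Btu/h = 204.8 hp, so COP_actual = Q̇_H/Ẇ = 204.8/121.0 = 1.692.
In absolute terms T_C = 312.45 K and T_H = 353.65 K, so ΔT = 41.20 K.
COP_Carnot = T_H/ΔT = 353.65/41.20 = 8.584.
η_II = COP_actual/COP_Carnot = 1.692/8.584 = 0.1972.

0.197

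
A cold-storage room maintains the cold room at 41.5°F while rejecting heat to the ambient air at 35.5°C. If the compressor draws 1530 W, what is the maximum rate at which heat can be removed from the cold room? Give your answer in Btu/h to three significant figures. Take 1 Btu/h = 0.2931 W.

In absolute terms T_C = 278.43 K and T_H = 308.65 K, so ΔT = 30.22 K.
COP_Carnot = T_C/ΔT = 278.43/30.22 = 9.213.
Q̇_max = COP_Carnot × Ẇ = 9.213 × 1530 W = 14100 W = 48090 Btu/h.

48100 Btu/h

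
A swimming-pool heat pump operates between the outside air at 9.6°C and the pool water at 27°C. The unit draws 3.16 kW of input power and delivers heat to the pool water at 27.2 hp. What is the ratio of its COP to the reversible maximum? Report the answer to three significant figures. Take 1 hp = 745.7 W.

Converting, Q̇_H = 27.20 hp = 20.28 kW, so COP_actual = Q̇_H/Ẇ = 20.28/3.160 = 6.419.
In absolute terms T_C = 282.75 K and T_H = 300.15 K, so ΔT = 17.40 K.
COP_Carnot = T_H/ΔT = 300.15/17.40 = 17.25.
η_II = COP_actual/COP_Carnot = 6.419/17.25 = 0.3721.

0.372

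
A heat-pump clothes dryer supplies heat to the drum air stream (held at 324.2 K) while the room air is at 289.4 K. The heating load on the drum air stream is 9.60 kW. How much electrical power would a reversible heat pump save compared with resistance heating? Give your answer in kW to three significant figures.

8.57 kW

The reservoir spacing is ΔT = 324.2 − 289.4 = 34.80 K.
COP_Carnot = T_H/ΔT = 324.20/34.80 = 9.316.
Resistance heating needs Ẇ_res = Q̇_H = 9.600 kW; the reversible heat pump needs only Ẇ_hp = Q̇_H/COP = 1.030 kW.
Saving = 9.600 − 1.030 = 8.570 kW.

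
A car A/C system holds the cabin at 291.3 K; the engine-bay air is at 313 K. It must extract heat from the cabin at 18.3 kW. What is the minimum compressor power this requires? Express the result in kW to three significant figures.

The reservoir spacing is ΔT = 313 − 291.3 = 21.70 K.
COP_Carnot = T_C/ΔT = 291.30/21.70 = 13.42.
Ẇ_min = Q̇/COP_Carnot = 18.30/13.42 = 1.363 kW.

1.36 kW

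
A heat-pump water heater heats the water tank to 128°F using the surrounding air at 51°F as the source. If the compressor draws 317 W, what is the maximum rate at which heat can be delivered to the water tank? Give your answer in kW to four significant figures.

In absolute terms T_C = 283.71 K and T_H = 326.48 K, so ΔT = 42.78 K.
COP_Carnot = T_H/ΔT = 326.48/42.78 = 7.632.
Q̇_max = COP_Carnot × Ẇ = 7.632 × 317.0 W = 2419 W = 2.419 kW.

2.419 kW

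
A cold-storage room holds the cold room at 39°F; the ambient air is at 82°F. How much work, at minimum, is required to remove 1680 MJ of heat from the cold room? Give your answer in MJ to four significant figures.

In absolute terms T_C = 277.04 K and T_H = 300.93 K, so ΔT = 23.89 K.
The reversible limit is COP_R = T_C/ΔT = 11.60, so W_min = Q_C/COP = Q_C·ΔT/T_C.
W_min = 1680 × 23.89/277.04 = 144.9 MJ.

144.9 MJ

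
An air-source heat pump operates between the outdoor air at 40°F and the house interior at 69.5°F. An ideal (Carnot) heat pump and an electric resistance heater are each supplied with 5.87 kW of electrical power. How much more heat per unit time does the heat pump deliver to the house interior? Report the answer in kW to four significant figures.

In absolute terms T_C = 277.59 K and T_H = 293.98 K, so ΔT = 16.39 K.
COP_Carnot = T_H/ΔT = 293.98/16.39 = 17.94.
The heat pump delivers Q̇_H = COP × Ẇ = 105.3 kW; the resistance heater delivers Ẇ = 5.870 kW.
Extra = (COP − 1)·Ẇ = 99.43 kW.

99.43 kW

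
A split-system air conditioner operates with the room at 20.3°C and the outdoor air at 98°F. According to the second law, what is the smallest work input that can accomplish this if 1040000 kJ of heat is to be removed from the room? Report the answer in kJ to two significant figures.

In absolute terms T_C = 293.45 K and T_H = 309.82 K, so ΔT = 16.37 K.
The reversible limit is COP_R = T_C/ΔT = 17.93, so W_min = Q_C/COP = Q_C·ΔT/T_C.
W_min = 1040000 × 16.37/293.45 = 58000 kJ.

58000 kJ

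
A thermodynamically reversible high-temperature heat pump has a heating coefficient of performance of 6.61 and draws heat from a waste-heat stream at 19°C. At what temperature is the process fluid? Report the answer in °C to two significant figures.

COP_HP = T_H/(T_H − T_C) rearranges to T_H = COP·T_C/(COP − 1).
With T_C = 292.15 K, T_H = 6.61 × 292.15/5.610 = 344.23 K.
Converting, 344.23 K = 71.08°C.

71 °C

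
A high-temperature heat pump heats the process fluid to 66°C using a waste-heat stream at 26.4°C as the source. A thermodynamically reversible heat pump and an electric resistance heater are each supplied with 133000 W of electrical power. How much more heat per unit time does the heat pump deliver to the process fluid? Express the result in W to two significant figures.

1000000 W

In absolute terms T_C = 299.55 K and T_H = 339.15 K, so ΔT = 39.60 K.
COP_Carnot = T_H/ΔT = 339.15/39.60 = 8.564.
The heat pump delivers Q̇_H = COP × Ẇ = 1139000 W; the resistance heater delivers Ẇ = 133000 W.
Extra = (COP − 1)·Ẇ = 1006000 W.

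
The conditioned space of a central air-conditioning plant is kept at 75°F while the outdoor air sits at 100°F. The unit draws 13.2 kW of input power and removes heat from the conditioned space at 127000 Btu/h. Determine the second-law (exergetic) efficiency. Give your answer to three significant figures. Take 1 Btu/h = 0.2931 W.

Converting, Q̇_C = 127000 Btu/h = 37.22 kW, so COP_actual = Q̇_C/Ẇ = 37.22/13.20 = 2.820.
In absolute terms T_C = 297.04 K and T_H = 310.93 K, so ΔT = 13.89 K.
COP_Carnot = T_C/ΔT = 297.04/13.89 = 21.39.
η_II = COP_actual/COP_Carnot = 2.820/21.39 = 0.1319.

0.132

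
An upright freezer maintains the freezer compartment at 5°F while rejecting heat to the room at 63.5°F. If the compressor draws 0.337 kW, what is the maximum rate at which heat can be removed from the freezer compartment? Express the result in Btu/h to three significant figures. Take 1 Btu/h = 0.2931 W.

In absolute terms T_C = 258.15 K and T_H = 290.65 K, so ΔT = 32.50 K.
COP_Carnot = T_C/ΔT = 258.15/32.50 = 7.943.
Q̇_max = COP_Carnot × Ẇ = 7.943 × 0.3370 kW = 2.677 kW = 9133 Btu/h.

9130 Btu/h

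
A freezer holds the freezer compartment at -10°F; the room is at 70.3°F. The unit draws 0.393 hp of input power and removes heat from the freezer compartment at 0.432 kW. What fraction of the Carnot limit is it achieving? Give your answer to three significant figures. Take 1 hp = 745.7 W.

0.263

Converting, Q̇_C = 0.4320 kW = 0.5793 hp, so COP_actual = Q̇_C/Ẇ = 0.5793/0.3930 = 1.474.
In absolute terms T_C = 249.82 K and T_H = 294.43 K, so ΔT = 44.61 K.
COP_Carnot = T_C/ΔT = 249.82/44.61 = 5.600.
η_II = COP_actual/COP_Carnot = 1.474/5.600 = 0.2632.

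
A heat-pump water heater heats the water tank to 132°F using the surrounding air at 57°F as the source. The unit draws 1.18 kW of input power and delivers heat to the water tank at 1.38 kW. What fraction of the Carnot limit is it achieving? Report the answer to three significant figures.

COP_actual = Q̇_H/Ẇ = 1.380/1.180 = 1.169.
In absolute terms T_C = 287.04 K and T_H = 328.71 K, so ΔT = 41.67 K.
COP_Carnot = T_H/ΔT = 328.71/41.67 = 7.889.
η_II = COP_actual/COP_Carnot = 1.169/7.889 = 0.1482.

0.148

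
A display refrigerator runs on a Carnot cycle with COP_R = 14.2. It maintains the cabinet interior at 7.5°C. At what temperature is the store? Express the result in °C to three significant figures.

27.3 °C

COP_R = T_C/(T_H − T_C) gives T_H − T_C = T_C/COP.
With T_C = 280.65 K, T_H = 280.65 × (1 + 1/14.2) = 300.41 K.
Converting, 300.41 K = 27.26°C.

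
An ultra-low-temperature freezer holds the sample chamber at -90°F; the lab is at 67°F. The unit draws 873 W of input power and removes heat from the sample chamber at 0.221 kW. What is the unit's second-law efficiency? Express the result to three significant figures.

Converting, Q̇_C = 0.2210 kW = 221.0 W, so COP_actual = Q̇_C/Ẇ = 221.0/873.0 = 0.2532.
In absolute terms T_C = 205.37 K and T_H = 292.59 K, so ΔT = 87.22 K.
COP_Carnot = T_C/ΔT = 205.37/87.22 = 2.355.
η_II = COP_actual/COP_Carnot = 0.2532/2.355 = 0.1075.

0.108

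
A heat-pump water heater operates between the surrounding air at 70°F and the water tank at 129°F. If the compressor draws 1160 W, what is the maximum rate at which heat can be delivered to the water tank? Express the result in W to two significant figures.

In absolute terms T_C = 294.26 K and T_H = 327.04 K, so ΔT = 32.78 K.
COP_Carnot = T_H/ΔT = 327.04/32.78 = 9.977.
Q̇_max = COP_Carnot × Ẇ = 9.977 × 1160 W = 11570 W.

12000 W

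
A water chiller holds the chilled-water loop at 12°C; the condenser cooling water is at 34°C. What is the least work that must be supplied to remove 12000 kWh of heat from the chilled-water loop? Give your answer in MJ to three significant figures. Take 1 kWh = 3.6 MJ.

3330 MJ

In absolute terms T_C = 285.15 K and T_H = 307.15 K, so ΔT = 22.00 K.
The reversible limit is COP_R = T_C/ΔT = 12.96, so W_min = Q_C/COP = Q_C·ΔT/T_C.
W_min = 12000 × 22.00/285.15 = 925.8 kWh = 3333 MJ.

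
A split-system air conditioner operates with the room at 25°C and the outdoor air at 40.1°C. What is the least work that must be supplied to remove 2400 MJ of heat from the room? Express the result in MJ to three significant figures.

In absolute terms T_C = 298.15 K and T_H = 313.25 K, so ΔT = 15.10 K.
The reversible limit is COP_R = T_C/ΔT = 19.75, so W_min = Q_C/COP = Q_C·ΔT/T_C.
W_min = 2400 × 15.10/298.15 = 121.5 MJ.

122 MJ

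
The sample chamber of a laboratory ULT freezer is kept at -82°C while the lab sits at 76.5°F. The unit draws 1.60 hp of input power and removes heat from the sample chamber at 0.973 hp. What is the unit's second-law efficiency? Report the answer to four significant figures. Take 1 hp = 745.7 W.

0.3395

COP_actual = Q̇_C/Ẇ = 0.9730/1.600 = 0.6081.
In absolute terms T_C = 191.15 K and T_H = 297.87 K, so ΔT = 106.7 K.
COP_Carnot = T_C/ΔT = 191.15/106.7 = 1.791.
η_II = COP_actual/COP_Carnot = 0.6081/1.791 = 0.3395.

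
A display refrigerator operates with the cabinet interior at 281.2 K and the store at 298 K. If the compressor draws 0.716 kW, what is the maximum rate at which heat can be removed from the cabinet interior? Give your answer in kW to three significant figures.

12.0 kW

The reservoir spacing is ΔT = 298 − 281.2 = 16.80 K.
COP_Carnot = T_C/ΔT = 281.20/16.80 = 16.74.
Q̇_max = COP_Carnot × Ẇ = 16.74 × 0.7160 kW = 11.98 kW.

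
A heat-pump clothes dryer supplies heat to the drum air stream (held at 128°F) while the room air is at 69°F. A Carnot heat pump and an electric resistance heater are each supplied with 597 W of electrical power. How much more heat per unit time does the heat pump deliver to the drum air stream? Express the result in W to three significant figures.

5350 W

In absolute terms T_C = 293.71 K and T_H = 326.48 K, so ΔT = 32.78 K.
COP_Carnot = T_H/ΔT = 326.48/32.78 = 9.961.
The heat pump delivers Q̇_H = COP × Ẇ = 5946 W; the resistance heater delivers Ẇ = 597.0 W.
Extra = (COP − 1)·Ẇ = 5349 W.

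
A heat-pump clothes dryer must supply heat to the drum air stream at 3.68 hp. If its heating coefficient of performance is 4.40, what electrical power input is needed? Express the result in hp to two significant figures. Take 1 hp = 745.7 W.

Ẇ = Q̇_H/COP_HP = 3.680/4.40 = 0.8364 hp.

0.84 hp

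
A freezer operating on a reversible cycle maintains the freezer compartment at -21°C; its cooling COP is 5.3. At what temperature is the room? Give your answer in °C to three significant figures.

COP_R = T_C/(T_H − T_C) gives T_H − T_C = T_C/COP.
With T_C = 252.15 K, T_H = 252.15 × (1 + 1/5.3) = 299.73 K.
Converting, 299.73 K = 26.58°C.

26.6 °C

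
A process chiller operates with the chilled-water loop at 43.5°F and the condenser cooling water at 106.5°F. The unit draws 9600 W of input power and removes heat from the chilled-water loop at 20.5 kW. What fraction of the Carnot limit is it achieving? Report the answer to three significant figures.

0.267

Converting, Q̇_C = 20.50 kW = 20500 W, so COP_actual = Q̇_C/Ẇ = 20500/9600 = 2.135.
In absolute terms T_C = 279.54 K and T_H = 314.54 K, so ΔT = 35.00 K.
COP_Carnot = T_C/ΔT = 279.54/35.00 = 7.987.
η_II = COP_actual/COP_Carnot = 2.135/7.987 = 0.2674.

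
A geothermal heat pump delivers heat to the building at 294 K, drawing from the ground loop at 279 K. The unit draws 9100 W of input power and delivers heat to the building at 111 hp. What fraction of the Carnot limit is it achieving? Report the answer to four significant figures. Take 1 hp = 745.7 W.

0.4641

Converting, Q̇_H = 111.0 hp = 82770 W, so COP_actual = Q̇_H/Ẇ = 82770/9100 = 9.096.
The reservoir spacing is ΔT = 294 − 279 = 15.00 K.
COP_Carnot = T_H/ΔT = 294.00/15.00 = 19.60.
η_II = COP_actual/COP_Carnot = 9.096/19.60 = 0.4641.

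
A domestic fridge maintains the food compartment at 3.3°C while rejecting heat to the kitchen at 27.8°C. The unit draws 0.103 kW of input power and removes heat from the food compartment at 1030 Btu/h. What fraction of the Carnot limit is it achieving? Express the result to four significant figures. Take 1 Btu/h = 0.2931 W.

Converting, Q̇_C = 1030 Btu/h = 0.3019 kW, so COP_actual = Q̇_C/Ẇ = 0.3019/0.1030 = 2.931.
In absolute terms T_C = 276.45 K and T_H = 300.95 K, so ΔT = 24.50 K.
COP_Carnot = T_C/ΔT = 276.45/24.50 = 11.28.
η_II = COP_actual/COP_Carnot = 2.931/11.28 = 0.2598.

0.2598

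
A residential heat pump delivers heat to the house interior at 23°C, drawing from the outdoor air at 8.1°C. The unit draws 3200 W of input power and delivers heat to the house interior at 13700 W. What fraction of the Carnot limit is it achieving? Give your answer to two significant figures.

COP_actual = Q̇_H/Ẇ = 13700/3200 = 4.281.
In absolute terms T_C = 281.25 K and T_H = 296.15 K, so ΔT = 14.90 K.
COP_Carnot = T_H/ΔT = 296.15/14.90 = 19.88.
η_II = COP_actual/COP_Carnot = 4.281/19.88 = 0.2154.

0.22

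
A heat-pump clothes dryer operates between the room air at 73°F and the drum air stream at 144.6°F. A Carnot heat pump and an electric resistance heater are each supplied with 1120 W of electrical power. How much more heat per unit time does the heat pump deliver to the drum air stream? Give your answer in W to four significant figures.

In absolute terms T_C = 295.93 K and T_H = 335.71 K, so ΔT = 39.78 K.
COP_Carnot = T_H/ΔT = 335.71/39.78 = 8.440.
The heat pump delivers Q̇_H = COP × Ẇ = 9452 W; the resistance heater delivers Ẇ = 1120 W.
Extra = (COP − 1)·Ẇ = 8332 W.

8332 W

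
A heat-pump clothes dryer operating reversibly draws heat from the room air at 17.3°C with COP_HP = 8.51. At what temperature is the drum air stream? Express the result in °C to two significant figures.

COP_HP = T_H/(T_H − T_C) rearranges to T_H = COP·T_C/(COP − 1).
With T_C = 290.45 K, T_H = 8.51 × 290.45/7.510 = 329.13 K.
Converting, 329.13 K = 55.98°C.

56 °C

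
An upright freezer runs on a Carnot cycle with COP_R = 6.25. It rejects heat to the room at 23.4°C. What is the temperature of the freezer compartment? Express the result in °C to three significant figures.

-17.5 °C

For a Carnot refrigerator COP_R = T_C/(T_H − T_C), so T_C = COP·T_H/(1 + COP).
With T_H = 296.55 K, T_C = 6.25 × 296.55/7.250 = 255.65 K.
Converting, 255.65 K = -17.50°C.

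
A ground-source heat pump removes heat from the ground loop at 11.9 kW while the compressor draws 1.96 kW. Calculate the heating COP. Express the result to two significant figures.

7.1

The first law gives Q̇_H = Q̇_C + Ẇ, so the three rates are Q̇_C = 11.90, Q̇_H = 13.86, Ẇ = 1.960 kW.
COP_HP = Q̇_H/Ẇ = 13.86/1.960 = 7.071.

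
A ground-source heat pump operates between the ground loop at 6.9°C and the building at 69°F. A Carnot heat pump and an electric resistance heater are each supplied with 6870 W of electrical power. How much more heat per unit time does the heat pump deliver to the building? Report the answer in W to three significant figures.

141000 W

In absolute terms T_C = 280.05 K and T_H = 293.71 K, so ΔT = 13.66 K.
COP_Carnot = T_H/ΔT = 293.71/13.66 = 21.51.
The heat pump delivers Q̇_H = COP × Ẇ = 147800 W; the resistance heater delivers Ẇ = 6870 W.
Extra = (COP − 1)·Ẇ = 140900 W.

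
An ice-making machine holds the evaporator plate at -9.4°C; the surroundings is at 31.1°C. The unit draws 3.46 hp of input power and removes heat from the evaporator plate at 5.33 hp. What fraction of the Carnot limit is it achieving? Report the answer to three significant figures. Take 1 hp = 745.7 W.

0.237

COP_actual = Q̇_C/Ẇ = 5.330/3.460 = 1.540.
In absolute terms T_C = 263.75 K and T_H = 304.25 K, so ΔT = 40.50 K.
COP_Carnot = T_C/ΔT = 263.75/40.50 = 6.512.
η_II = COP_actual/COP_Carnot = 1.540/6.512 = 0.2365.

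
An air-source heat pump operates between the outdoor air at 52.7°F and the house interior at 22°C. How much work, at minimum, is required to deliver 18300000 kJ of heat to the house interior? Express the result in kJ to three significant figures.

651000 kJ

In absolute terms T_C = 284.65 K and T_H = 295.15 K, so ΔT = 10.50 K.
The reversible limit is COP_HP = T_H/ΔT = 28.11, so W_min = Q_H/COP = Q_H·ΔT/T_H.
W_min = 18300000 × 10.50/295.15 = 651000 kJ.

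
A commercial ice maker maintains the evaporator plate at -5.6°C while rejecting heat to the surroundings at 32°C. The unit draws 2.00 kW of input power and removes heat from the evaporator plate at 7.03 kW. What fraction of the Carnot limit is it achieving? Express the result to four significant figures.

0.4940

COP_actual = Q̇_C/Ẇ = 7.030/2.000 = 3.515.
In absolute terms T_C = 267.55 K and T_H = 305.15 K, so ΔT = 37.60 K.
COP_Carnot = T_C/ΔT = 267.55/37.60 = 7.116.
η_II = COP_actual/COP_Carnot = 3.515/7.116 = 0.4940.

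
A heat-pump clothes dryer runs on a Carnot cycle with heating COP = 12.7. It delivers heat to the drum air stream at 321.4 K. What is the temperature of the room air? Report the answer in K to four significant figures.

COP_HP = T_H/(T_H − T_C) gives T_H − T_C = T_H/COP.
With T_H = 321.40 K, T_C = 321.40 × (1 − 1/12.7) = 296.09 K.

296.1 K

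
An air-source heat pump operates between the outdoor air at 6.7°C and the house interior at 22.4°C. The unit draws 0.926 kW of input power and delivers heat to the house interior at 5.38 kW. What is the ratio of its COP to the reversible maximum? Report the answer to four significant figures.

0.3086

COP_actual = Q̇_H/Ẇ = 5.380/0.9260 = 5.810.
In absolute terms T_C = 279.85 K and T_H = 295.55 K, so ΔT = 15.70 K.
COP_Carnot = T_H/ΔT = 295.55/15.70 = 18.82.
η_II = COP_actual/COP_Carnot = 5.810/18.82 = 0.3086.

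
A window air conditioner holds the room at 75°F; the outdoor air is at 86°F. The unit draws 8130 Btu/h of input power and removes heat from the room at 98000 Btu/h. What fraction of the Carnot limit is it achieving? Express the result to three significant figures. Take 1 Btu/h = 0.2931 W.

COP_actual = Q̇_C/Ẇ = 98000/8130 = 12.05.
In absolute terms T_C = 297.04 K and T_H = 303.15 K, so ΔT = 6.111 K.
COP_Carnot = T_C/ΔT = 297.04/6.111 = 48.61.
η_II = COP_actual/COP_Carnot = 12.05/48.61 = 0.2480.

0.248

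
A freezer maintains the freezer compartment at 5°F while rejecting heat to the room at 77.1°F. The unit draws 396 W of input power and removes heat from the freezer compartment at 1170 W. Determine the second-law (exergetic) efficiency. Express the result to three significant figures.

0.458

COP_actual = Q̇_C/Ẇ = 1170/396.0 = 2.955.
In absolute terms T_C = 258.15 K and T_H = 298.21 K, so ΔT = 40.06 K.
COP_Carnot = T_C/ΔT = 258.15/40.06 = 6.445.
η_II = COP_actual/COP_Carnot = 2.955/6.445 = 0.4584.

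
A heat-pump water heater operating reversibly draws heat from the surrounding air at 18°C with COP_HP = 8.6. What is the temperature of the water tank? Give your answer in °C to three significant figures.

COP_HP = T_H/(T_H − T_C) rearranges to T_H = COP·T_C/(COP − 1).
With T_C = 291.15 K, T_H = 8.6 × 291.15/7.600 = 329.46 K.
Converting, 329.46 K = 56.31°C.

56.3 °C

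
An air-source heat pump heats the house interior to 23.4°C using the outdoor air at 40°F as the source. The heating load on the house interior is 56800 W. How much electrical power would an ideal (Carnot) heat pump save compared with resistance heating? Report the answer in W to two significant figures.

In absolute terms T_C = 277.59 K and T_H = 296.55 K, so ΔT = 18.96 K.
COP_Carnot = T_H/ΔT = 296.55/18.96 = 15.64.
Resistance heating needs Ẇ_res = Q̇_H = 56800 W; the reversible heat pump needs only Ẇ_hp = Q̇_H/COP = 3631 W.
Saving = 56800 − 3631 = 53170 W.

53000 W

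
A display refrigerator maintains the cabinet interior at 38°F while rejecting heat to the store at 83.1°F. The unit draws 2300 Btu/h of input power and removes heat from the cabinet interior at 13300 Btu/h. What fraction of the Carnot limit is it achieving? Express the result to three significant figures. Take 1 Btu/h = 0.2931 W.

COP_actual = Q̇_C/Ẇ = 13300/2300 = 5.783.
In absolute terms T_C = 276.48 K and T_H = 301.54 K, so ΔT = 25.06 K.
COP_Carnot = T_C/ΔT = 276.48/25.06 = 11.03.
η_II = COP_actual/COP_Carnot = 5.783/11.03 = 0.5240.

0.524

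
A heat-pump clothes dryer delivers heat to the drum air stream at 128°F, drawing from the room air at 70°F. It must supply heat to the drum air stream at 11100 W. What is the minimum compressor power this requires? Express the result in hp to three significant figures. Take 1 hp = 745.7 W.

1.47 hp

In absolute terms T_C = 294.26 K and T_H = 326.48 K, so ΔT = 32.22 K.
COP_Carnot = T_H/ΔT = 326.48/32.22 = 10.13.
Ẇ_min = Q̇/COP_Carnot = 11100/10.13 = 1096 W = 1.469 hp.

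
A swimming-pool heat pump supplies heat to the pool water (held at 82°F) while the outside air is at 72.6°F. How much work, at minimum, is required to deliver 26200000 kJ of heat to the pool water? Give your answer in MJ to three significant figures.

455 MJ

In absolute terms T_C = 295.71 K and T_H = 300.93 K, so ΔT = 5.222 K.
The reversible limit is COP_HP = T_H/ΔT = 57.62, so W_min = Q_H/COP = Q_H·ΔT/T_H.
W_min = 26200000 × 5.222/300.93 = 454700 kJ = 454.7 MJ.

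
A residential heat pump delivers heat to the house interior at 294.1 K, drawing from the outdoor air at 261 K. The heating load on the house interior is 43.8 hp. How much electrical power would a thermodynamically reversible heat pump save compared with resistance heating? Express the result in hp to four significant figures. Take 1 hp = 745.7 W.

38.87 hp

The reservoir spacing is ΔT = 294.1 − 261 = 33.10 K.
COP_Carnot = T_H/ΔT = 294.10/33.10 = 8.885.
Resistance heating needs Ẇ_res = Q̇_H = 43.80 hp; the reversible heat pump needs only Ẇ_hp = Q̇_H/COP = 4.930 hp.
Saving = 43.80 − 4.930 = 38.87 hp.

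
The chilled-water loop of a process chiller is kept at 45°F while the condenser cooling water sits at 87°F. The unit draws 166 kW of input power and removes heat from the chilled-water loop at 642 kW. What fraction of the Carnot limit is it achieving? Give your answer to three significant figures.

COP_actual = Q̇_C/Ẇ = 642.0/166.0 = 3.867.
In absolute terms T_C = 280.37 K and T_H = 303.71 K, so ΔT = 23.33 K.
COP_Carnot = T_C/ΔT = 280.37/23.33 = 12.02.
η_II = COP_actual/COP_Carnot = 3.867/12.02 = 0.3219.

0.322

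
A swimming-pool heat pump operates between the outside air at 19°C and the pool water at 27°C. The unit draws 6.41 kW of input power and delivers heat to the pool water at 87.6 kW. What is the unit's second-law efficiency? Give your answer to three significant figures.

0.364

COP_actual = Q̇_H/Ẇ = 87.60/6.410 = 13.67.
In absolute terms T_C = 292.15 K and T_H = 300.15 K, so ΔT = 8.000 K.
COP_Carnot = T_H/ΔT = 300.15/8.000 = 37.52.
η_II = COP_actual/COP_Carnot = 13.67/37.52 = 0.3642.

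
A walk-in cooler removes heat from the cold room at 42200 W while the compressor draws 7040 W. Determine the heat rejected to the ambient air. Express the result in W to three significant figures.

49200 W

For a cyclic device the first law requires Q̇_H = Q̇_C + Ẇ.
Q̇_H = Q̇_C + Ẇ = 49240 W.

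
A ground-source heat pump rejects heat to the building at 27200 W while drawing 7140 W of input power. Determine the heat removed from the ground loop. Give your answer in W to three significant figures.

For a cyclic device the first law requires Q̇_H = Q̇_C + Ẇ.
Q̇_C = Q̇_H − Ẇ = 20060 W.

20100 W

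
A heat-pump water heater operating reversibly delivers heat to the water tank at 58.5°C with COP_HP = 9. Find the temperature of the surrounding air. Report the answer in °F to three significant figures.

71.0 °F

COP_HP = T_H/(T_H − T_C) gives T_H − T_C = T_H/COP.
With T_H = 331.65 K, T_C = 331.65 × (1 − 1/9) = 294.80 K.
Converting, 294.80 K = 70.97°F.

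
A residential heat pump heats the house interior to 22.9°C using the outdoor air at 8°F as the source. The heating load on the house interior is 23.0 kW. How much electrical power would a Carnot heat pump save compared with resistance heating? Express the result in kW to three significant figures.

20.2 kW

In absolute terms T_C = 259.82 K and T_H = 296.05 K, so ΔT = 36.23 K.
COP_Carnot = T_H/ΔT = 296.05/36.23 = 8.171.
Resistance heating needs Ẇ_res = Q̇_H = 23.00 kW; the reversible heat pump needs only Ẇ_hp = Q̇_H/COP = 2.815 kW.
Saving = 23.00 − 2.815 = 20.19 kW.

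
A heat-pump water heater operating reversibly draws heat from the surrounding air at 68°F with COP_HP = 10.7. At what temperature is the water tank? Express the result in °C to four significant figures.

COP_HP = T_H/(T_H − T_C) rearranges to T_H = COP·T_C/(COP − 1).
With T_C = 293.15 K, T_H = 10.7 × 293.15/9.700 = 323.37 K.
Converting, 323.37 K = 50.22°C.

50.22 °C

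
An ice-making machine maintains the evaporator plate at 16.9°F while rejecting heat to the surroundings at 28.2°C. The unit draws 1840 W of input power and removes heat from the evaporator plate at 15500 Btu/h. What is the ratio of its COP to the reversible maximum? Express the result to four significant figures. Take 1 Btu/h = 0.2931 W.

0.3412

Converting, Q̇_C = 15500 Btu/h = 4543 W, so COP_actual = Q̇_C/Ẇ = 4543/1840 = 2.469.
In absolute terms T_C = 264.76 K and T_H = 301.35 K, so ΔT = 36.59 K.
COP_Carnot = T_C/ΔT = 264.76/36.59 = 7.236.
η_II = COP_actual/COP_Carnot = 2.469/7.236 = 0.3412.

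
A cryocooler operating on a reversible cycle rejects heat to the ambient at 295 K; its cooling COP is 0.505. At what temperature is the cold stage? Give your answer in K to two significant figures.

99 K

For a Carnot refrigerator COP_R = T_C/(T_H − T_C), so T_C = COP·T_H/(1 + COP).
With T_H = 295.00 K, T_C = 0.505 × 295.00/1.505 = 98.99 K.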